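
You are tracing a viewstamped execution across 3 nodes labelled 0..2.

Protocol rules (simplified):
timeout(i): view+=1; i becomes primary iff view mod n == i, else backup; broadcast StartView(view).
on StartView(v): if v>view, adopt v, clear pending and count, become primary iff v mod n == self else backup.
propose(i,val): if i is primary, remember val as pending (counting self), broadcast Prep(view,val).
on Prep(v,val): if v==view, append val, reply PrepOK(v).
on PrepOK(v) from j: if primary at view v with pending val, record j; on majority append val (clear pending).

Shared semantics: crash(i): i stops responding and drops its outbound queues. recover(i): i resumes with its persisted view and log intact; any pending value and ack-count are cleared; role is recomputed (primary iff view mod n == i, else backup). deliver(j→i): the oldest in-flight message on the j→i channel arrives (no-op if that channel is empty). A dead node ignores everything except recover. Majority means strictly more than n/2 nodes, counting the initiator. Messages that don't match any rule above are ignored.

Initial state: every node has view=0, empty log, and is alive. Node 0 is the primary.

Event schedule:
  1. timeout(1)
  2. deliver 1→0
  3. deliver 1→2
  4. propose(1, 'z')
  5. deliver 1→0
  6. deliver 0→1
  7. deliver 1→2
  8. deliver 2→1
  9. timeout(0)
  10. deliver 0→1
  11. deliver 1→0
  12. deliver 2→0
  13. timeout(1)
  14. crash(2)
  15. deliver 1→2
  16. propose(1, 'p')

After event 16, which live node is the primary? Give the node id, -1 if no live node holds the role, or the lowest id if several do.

after 1 — timeout(1): n1:prim/v1/[-]
after 2 — deliver 1→0: n0:back/v1/[-]
after 3 — deliver 1→2: n2:back/v1/[-]
after 4 — propose(1,'z'): ·
after 5 — deliver 1→0: n0:back/v1/[z]
after 6 — deliver 0→1: n1:prim/v1/[z]
after 7 — deliver 1→2: n2:back/v1/[z]
after 8 — deliver 2→1: ·
after 9 — timeout(0): n0:back/v2/[z]
after 10 — deliver 0→1: n1:back/v2/[z]
after 11 — deliver 1→0: ·
after 12 — deliver 2→0: ·
after 13 — timeout(1): n1:back/v3/[z]
after 14 — crash(2): n2:✗back/v1/[z]
after 15 — deliver 1→2: ·
after 16 — propose(1,'p'): ·

-1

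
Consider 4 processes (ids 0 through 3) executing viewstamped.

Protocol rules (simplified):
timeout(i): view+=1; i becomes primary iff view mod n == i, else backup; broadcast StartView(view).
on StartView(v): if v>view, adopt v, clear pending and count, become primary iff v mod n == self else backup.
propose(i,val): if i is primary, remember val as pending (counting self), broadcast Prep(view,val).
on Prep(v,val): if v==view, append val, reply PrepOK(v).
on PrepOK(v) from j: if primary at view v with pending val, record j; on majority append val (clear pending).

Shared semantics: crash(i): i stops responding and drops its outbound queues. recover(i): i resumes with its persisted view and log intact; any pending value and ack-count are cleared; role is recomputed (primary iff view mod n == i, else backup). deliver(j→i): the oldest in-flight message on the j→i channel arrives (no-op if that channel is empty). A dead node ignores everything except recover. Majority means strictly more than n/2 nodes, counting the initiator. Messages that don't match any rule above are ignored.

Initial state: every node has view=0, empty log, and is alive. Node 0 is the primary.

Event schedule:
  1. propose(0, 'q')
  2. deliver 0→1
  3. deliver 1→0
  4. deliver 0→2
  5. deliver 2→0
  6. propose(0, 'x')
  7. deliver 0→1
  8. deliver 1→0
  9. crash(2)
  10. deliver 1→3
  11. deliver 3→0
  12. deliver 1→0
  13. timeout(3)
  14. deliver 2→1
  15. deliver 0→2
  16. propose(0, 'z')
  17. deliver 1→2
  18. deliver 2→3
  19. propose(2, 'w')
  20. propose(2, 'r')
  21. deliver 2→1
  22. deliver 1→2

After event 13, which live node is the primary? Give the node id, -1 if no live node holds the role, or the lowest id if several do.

after 1 — propose(0,'q'): ·
after 2 — deliver 0→1: n1:back/v0/[q]
after 3 — deliver 1→0: ·
after 4 — deliver 0→2: n2:back/v0/[q]
after 5 — deliver 2→0: n0:prim/v0/[q]
after 6 — propose(0,'x'): ·
after 7 — deliver 0→1: n1:back/v0/[q,x]
after 8 — deliver 1→0: ·
after 9 — crash(2): n2:✗back/v0/[q]
after 10 — deliver 1→3: ·
after 11 — deliver 3→0: ·
after 12 — deliver 1→0: ·
after 13 — timeout(3): n3:back/v1/[-]

0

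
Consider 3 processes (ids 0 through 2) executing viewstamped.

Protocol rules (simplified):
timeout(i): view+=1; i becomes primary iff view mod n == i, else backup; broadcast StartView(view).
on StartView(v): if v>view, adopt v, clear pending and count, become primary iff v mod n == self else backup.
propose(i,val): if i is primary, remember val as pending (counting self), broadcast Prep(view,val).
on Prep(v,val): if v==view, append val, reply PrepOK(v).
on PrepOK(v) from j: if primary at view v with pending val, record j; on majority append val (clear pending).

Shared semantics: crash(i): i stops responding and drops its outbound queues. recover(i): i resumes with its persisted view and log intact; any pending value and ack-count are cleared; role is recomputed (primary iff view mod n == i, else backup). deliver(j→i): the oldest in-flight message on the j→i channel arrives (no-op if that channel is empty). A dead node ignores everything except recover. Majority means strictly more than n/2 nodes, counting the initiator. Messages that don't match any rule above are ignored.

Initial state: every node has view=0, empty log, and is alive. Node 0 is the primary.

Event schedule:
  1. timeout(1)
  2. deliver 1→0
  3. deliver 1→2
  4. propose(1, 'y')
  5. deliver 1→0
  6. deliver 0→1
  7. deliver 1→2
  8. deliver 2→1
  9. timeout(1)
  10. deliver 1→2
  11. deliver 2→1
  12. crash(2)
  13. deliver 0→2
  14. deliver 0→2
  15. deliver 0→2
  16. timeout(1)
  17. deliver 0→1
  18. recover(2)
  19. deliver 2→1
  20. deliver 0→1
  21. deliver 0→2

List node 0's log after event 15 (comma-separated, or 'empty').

step 1 timeout(1): 1={prim,v=1,log=-}
step 2 deliver 1→0: 0={back,v=1,log=-}
step 3 deliver 1→2: 2={back,v=1,log=-}
step 4 propose(1,'y'): —
step 5 deliver 1→0: 0={back,v=1,log=y}
step 6 deliver 0→1: 1={prim,v=1,log=y}
step 7 deliver 1→2: 2={back,v=1,log=y}
step 8 deliver 2→1: —
step 9 timeout(1): 1={back,v=2,log=y}
step 10 deliver 1→2: 2={prim,v=2,log=y}
step 11 deliver 2→1: —
step 12 crash(2): 2={✗prim,v=2,log=y}
step 13 deliver 0→2: —
step 14 deliver 0→2: —
step 15 deliver 0→2: —

y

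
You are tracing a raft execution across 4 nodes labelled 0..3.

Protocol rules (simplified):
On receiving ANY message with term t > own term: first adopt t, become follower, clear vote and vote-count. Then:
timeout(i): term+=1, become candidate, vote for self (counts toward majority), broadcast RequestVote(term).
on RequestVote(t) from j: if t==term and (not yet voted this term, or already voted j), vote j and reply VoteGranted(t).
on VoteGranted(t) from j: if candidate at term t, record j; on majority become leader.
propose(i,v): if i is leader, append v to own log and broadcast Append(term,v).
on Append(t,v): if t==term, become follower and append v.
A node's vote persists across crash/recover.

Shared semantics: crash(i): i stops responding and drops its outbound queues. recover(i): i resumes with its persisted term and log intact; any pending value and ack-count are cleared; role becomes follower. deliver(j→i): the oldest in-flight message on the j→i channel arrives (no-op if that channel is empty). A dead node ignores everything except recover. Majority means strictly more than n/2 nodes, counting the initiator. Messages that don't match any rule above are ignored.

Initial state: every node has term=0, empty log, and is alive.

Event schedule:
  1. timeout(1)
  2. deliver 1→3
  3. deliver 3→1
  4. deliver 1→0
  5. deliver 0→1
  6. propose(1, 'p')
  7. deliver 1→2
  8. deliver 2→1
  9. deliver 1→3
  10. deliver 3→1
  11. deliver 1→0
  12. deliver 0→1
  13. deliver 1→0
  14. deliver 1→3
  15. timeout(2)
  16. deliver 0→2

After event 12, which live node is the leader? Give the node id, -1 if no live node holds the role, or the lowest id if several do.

[1] timeout(1) → N1(cand t1 [-])
[2] deliver 1→3 → N3(foll t1 [-])
[3] deliver 3→1 → ∅
[4] deliver 1→0 → N0(foll t1 [-])
[5] deliver 0→1 → N1(lead t1 [-])
[6] propose(1,'p') → N1(lead t1 [p])
[7] deliver 1→2 → N2(foll t1 [-])
[8] deliver 2→1 → ∅
[9] deliver 1→3 → N3(foll t1 [p])
[10] deliver 3→1 → ∅
[11] deliver 1→0 → N0(foll t1 [p])
[12] deliver 0→1 → ∅

1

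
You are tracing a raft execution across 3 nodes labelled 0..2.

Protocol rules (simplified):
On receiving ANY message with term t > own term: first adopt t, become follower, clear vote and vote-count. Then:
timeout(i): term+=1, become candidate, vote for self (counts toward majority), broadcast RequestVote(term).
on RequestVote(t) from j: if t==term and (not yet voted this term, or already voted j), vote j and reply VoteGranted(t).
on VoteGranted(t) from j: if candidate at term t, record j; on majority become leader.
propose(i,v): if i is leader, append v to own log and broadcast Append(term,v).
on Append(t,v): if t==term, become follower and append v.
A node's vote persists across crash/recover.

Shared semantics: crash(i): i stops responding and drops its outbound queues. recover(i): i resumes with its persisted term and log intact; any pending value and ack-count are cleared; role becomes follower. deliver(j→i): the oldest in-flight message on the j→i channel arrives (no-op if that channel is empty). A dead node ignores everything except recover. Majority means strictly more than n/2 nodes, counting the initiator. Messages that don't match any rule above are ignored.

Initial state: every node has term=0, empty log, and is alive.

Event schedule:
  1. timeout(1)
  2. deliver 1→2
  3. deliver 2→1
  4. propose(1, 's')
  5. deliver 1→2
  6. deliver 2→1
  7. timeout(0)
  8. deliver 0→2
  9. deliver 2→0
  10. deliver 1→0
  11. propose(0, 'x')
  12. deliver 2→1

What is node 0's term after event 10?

1

after 1 — timeout(1): n1:cand/t1/[-]
after 2 — deliver 1→2: n2:foll/t1/[-]
after 3 — deliver 2→1: n1:lead/t1/[-]
after 4 — propose(1,'s'): n1:lead/t1/[s]
after 5 — deliver 1→2: n2:foll/t1/[s]
after 6 — deliver 2→1: ·
after 7 — timeout(0): n0:cand/t1/[-]
after 8 — deliver 0→2: ·
after 9 — deliver 2→0: ·
after 10 — deliver 1→0: ·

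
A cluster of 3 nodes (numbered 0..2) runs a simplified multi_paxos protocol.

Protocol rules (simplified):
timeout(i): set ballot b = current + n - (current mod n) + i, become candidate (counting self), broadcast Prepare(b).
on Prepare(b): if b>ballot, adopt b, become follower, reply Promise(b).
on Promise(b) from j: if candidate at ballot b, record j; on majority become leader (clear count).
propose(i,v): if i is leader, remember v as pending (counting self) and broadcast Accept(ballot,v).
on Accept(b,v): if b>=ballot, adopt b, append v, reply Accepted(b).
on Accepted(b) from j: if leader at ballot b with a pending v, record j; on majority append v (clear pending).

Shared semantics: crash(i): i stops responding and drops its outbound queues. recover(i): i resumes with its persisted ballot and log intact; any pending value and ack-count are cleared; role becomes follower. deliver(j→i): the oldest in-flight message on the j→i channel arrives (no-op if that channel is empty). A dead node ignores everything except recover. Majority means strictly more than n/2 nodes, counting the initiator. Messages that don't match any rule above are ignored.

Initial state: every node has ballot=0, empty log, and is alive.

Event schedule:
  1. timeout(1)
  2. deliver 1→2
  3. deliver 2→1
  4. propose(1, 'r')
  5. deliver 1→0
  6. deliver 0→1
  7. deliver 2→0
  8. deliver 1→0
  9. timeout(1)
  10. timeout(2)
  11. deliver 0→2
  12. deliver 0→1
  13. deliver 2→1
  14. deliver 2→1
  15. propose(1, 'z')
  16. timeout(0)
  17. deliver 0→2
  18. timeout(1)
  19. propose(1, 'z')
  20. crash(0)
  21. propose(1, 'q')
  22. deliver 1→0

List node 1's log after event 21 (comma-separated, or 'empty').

empty

e1 timeout(1): 1[cand,b=4,-]
e2 deliver 1→2: 2[foll,b=4,-]
e3 deliver 2→1: 1[lead,b=4,-]
e4 propose(1,'r'): ·
e5 deliver 1→0: 0[foll,b=4,-]
e6 deliver 0→1: ·
e7 deliver 2→0: ·
e8 deliver 1→0: 0[foll,b=4,r]
e9 timeout(1): 1[cand,b=7,-]
e10 timeout(2): 2[cand,b=8,-]
e11 deliver 0→2: ·
e12 deliver 0→1: ·
e13 deliver 2→1: 1[foll,b=8,-]
e14 deliver 2→1: ·
e15 propose(1,'z'): ·
e16 timeout(0): 0[cand,b=6,r]
e17 deliver 0→2: ·
e18 timeout(1): 1[cand,b=10,-]
e19 propose(1,'z'): ·
e20 crash(0): 0[✗cand,b=6,r]
e21 propose(1,'q'): ·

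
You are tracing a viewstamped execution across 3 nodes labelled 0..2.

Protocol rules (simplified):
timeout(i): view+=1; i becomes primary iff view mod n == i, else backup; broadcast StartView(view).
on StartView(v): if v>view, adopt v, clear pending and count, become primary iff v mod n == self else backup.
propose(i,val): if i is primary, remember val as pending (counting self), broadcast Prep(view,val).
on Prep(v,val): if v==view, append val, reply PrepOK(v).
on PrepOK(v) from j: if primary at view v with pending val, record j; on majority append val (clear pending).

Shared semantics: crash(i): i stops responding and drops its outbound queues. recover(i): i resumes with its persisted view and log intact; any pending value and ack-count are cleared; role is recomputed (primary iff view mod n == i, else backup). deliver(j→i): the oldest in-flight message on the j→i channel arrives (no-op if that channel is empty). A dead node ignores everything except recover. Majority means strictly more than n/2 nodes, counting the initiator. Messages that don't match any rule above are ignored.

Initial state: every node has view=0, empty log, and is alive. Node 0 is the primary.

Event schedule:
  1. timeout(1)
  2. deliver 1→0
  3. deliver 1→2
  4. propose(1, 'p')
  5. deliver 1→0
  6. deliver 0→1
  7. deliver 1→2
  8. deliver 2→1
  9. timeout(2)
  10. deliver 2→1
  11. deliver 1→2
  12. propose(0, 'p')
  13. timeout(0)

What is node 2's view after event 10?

after 1 — timeout(1): n1:prim/v1/[-]
after 2 — deliver 1→0: n0:back/v1/[-]
after 3 — deliver 1→2: n2:back/v1/[-]
after 4 — propose(1,'p'): ·
after 5 — deliver 1→0: n0:back/v1/[p]
after 6 — deliver 0→1: n1:prim/v1/[p]
after 7 — deliver 1→2: n2:back/v1/[p]
after 8 — deliver 2→1: ·
after 9 — timeout(2): n2:prim/v2/[p]
after 10 — deliver 2→1: n1:back/v2/[p]

2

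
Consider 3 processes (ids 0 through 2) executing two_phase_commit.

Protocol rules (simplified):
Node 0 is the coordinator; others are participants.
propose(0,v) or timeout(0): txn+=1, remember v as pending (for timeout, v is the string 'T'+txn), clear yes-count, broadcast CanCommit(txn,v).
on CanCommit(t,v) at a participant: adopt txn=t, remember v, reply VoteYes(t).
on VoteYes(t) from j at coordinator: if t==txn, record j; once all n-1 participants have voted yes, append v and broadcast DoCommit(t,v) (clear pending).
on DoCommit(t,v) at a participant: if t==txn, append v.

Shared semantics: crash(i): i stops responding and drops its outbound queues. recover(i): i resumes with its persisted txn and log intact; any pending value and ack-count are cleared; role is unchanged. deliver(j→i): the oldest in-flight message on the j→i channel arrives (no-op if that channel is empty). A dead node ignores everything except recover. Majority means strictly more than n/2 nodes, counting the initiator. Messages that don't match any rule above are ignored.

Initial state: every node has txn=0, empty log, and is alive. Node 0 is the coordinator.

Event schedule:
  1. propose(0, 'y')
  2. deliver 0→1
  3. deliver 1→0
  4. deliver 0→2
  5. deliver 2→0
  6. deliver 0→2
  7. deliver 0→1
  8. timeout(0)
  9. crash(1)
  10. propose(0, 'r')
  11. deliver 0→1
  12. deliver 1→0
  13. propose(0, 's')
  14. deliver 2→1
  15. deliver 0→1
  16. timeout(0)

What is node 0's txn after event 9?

step 1 propose(0,'y'): 0={coor,t=1,log=-}
step 2 deliver 0→1: 1={part,t=1,log=-}
step 3 deliver 1→0: —
step 4 deliver 0→2: 2={part,t=1,log=-}
step 5 deliver 2→0: 0={coor,t=1,log=y}
step 6 deliver 0→2: 2={part,t=1,log=y}
step 7 deliver 0→1: 1={part,t=1,log=y}
step 8 timeout(0): 0={coor,t=2,log=y}
step 9 crash(1): 1={✗part,t=1,log=y}

2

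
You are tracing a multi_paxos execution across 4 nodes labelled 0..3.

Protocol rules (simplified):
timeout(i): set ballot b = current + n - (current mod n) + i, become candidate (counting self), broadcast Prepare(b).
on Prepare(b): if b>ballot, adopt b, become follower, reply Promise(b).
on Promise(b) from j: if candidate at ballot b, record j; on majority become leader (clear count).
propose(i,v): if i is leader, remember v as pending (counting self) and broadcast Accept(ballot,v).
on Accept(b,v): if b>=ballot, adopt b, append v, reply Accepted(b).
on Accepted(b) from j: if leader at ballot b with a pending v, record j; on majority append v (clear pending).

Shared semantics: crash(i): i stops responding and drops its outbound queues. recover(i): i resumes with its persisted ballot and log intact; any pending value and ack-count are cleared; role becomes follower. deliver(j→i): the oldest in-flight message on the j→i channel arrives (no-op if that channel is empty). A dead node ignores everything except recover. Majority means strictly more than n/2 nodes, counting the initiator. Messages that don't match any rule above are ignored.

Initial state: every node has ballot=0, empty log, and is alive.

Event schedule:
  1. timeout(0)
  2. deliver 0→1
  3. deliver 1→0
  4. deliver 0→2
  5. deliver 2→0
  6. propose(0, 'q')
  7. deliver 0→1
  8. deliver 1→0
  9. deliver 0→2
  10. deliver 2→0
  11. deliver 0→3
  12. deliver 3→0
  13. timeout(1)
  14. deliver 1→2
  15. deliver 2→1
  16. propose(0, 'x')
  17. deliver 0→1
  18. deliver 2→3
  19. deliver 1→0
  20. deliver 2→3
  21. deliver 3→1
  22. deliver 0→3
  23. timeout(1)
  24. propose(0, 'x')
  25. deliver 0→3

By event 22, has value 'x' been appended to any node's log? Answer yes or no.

no

step 1 timeout(0): 0={cand,b=4,log=-}
step 2 deliver 0→1: 1={foll,b=4,log=-}
step 3 deliver 1→0: —
step 4 deliver 0→2: 2={foll,b=4,log=-}
step 5 deliver 2→0: 0={lead,b=4,log=-}
step 6 propose(0,'q'): —
step 7 deliver 0→1: 1={foll,b=4,log=q}
step 8 deliver 1→0: —
step 9 deliver 0→2: 2={foll,b=4,log=q}
step 10 deliver 2→0: 0={lead,b=4,log=q}
step 11 deliver 0→3: 3={foll,b=4,log=-}
step 12 deliver 3→0: —
step 13 timeout(1): 1={cand,b=9,log=q}
step 14 deliver 1→2: 2={foll,b=9,log=q}
step 15 deliver 2→1: —
step 16 propose(0,'x'): —
step 17 deliver 0→1: —
step 18 deliver 2→3: —
step 19 deliver 1→0: 0={foll,b=9,log=q}
step 20 deliver 2→3: —
step 21 deliver 3→1: —
step 22 deliver 0→3: 3={foll,b=4,log=q}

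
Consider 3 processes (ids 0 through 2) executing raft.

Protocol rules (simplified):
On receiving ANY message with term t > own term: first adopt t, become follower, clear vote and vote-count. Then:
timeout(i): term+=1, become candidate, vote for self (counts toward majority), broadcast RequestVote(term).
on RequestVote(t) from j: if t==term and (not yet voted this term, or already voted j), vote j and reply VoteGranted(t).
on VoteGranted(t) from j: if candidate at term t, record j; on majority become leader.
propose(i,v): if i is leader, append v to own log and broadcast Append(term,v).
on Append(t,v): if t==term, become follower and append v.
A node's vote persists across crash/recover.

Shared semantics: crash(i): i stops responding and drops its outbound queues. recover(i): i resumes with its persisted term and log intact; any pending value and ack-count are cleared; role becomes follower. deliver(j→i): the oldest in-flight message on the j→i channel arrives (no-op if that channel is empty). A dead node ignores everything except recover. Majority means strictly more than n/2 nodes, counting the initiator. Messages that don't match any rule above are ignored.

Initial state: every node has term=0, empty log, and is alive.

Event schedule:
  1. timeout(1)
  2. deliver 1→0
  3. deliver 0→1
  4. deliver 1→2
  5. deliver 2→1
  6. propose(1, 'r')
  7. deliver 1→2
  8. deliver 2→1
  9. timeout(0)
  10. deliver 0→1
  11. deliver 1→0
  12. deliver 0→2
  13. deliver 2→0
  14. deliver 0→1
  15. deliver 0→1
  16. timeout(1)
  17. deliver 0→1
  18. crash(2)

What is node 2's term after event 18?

1. timeout(1):  <1:cand t1 ->
2. deliver 1→0:  <0:foll t1 ->
3. deliver 0→1:  <1:lead t1 ->
4. deliver 1→2:  <2:foll t1 ->
5. deliver 2→1:  nop
6. propose(1,'r'):  <1:lead t1 r>
7. deliver 1→2:  <2:foll t1 r>
8. deliver 2→1:  nop
9. timeout(0):  <0:cand t2 ->
10. deliver 0→1:  <1:foll t2 r>
11. deliver 1→0:  nop
12. deliver 0→2:  <2:foll t2 r>
13. deliver 2→0:  <0:lead t2 ->
14. deliver 0→1:  nop
15. deliver 0→1:  nop
16. timeout(1):  <1:cand t3 r>
17. deliver 0→1:  nop
18. crash(2):  <2:✗foll t2 r>

2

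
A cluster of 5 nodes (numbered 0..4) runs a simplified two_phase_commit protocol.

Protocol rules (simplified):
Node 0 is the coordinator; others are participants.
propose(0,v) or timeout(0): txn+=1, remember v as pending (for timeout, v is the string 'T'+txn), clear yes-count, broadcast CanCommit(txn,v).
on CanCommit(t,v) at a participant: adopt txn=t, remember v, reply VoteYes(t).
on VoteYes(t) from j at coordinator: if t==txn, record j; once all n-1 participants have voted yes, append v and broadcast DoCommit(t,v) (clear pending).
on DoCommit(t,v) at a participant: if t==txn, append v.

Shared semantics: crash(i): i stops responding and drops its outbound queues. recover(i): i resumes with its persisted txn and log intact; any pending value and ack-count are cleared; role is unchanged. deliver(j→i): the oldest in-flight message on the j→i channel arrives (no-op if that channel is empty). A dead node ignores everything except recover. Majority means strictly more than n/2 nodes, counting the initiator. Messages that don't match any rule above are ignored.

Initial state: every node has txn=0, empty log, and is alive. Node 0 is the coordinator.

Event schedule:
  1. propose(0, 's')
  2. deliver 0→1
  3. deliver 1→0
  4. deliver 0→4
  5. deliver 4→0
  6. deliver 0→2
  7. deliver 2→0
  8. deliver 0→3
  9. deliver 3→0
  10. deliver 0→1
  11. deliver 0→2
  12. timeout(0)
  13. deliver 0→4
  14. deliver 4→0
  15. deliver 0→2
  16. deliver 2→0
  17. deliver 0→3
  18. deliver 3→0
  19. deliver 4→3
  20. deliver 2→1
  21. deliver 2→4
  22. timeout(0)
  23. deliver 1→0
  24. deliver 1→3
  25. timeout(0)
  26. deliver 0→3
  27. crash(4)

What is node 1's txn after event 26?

1

step 1 propose(0,'s'): 0={coor,t=1,log=-}
step 2 deliver 0→1: 1={part,t=1,log=-}
step 3 deliver 1→0: —
step 4 deliver 0→4: 4={part,t=1,log=-}
step 5 deliver 4→0: —
step 6 deliver 0→2: 2={part,t=1,log=-}
step 7 deliver 2→0: —
step 8 deliver 0→3: 3={part,t=1,log=-}
step 9 deliver 3→0: 0={coor,t=1,log=s}
step 10 deliver 0→1: 1={part,t=1,log=s}
step 11 deliver 0→2: 2={part,t=1,log=s}
step 12 timeout(0): 0={coor,t=2,log=s}
step 13 deliver 0→4: 4={part,t=1,log=s}
step 14 deliver 4→0: —
step 15 deliver 0→2: 2={part,t=2,log=s}
step 16 deliver 2→0: —
step 17 deliver 0→3: 3={part,t=1,log=s}
step 18 deliver 3→0: —
step 19 deliver 4→3: —
step 20 deliver 2→1: —
step 21 deliver 2→4: —
step 22 timeout(0): 0={coor,t=3,log=s}
step 23 deliver 1→0: —
step 24 deliver 1→3: —
step 25 timeout(0): 0={coor,t=4,log=s}
step 26 deliver 0→3: 3={part,t=2,log=s}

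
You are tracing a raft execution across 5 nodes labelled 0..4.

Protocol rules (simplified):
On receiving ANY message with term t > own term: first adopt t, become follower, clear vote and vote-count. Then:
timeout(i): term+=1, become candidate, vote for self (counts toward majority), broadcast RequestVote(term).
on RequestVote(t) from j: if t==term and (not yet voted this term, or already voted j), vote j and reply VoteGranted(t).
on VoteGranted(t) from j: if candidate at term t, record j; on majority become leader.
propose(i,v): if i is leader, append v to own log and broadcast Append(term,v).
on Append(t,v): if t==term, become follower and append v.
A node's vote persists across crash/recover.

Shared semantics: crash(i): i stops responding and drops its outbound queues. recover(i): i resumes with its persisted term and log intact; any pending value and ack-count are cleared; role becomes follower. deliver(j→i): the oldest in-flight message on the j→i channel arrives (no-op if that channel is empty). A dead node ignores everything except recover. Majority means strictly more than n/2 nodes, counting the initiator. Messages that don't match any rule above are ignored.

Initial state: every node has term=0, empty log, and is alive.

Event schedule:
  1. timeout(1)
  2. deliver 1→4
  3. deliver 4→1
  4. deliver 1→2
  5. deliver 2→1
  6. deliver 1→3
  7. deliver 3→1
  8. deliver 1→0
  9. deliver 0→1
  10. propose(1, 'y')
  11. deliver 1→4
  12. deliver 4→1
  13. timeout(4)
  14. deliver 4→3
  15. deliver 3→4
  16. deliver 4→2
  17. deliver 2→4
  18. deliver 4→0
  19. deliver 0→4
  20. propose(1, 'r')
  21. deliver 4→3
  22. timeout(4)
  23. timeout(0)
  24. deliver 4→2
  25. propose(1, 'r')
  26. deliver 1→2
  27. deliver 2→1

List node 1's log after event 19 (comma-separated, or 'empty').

e1 timeout(1): 1[cand,t=1,-]
e2 deliver 1→4: 4[foll,t=1,-]
e3 deliver 4→1: ·
e4 deliver 1→2: 2[foll,t=1,-]
e5 deliver 2→1: 1[lead,t=1,-]
e6 deliver 1→3: 3[foll,t=1,-]
e7 deliver 3→1: ·
e8 deliver 1→0: 0[foll,t=1,-]
e9 deliver 0→1: ·
e10 propose(1,'y'): 1[lead,t=1,y]
e11 deliver 1→4: 4[foll,t=1,y]
e12 deliver 4→1: ·
e13 timeout(4): 4[cand,t=2,y]
e14 deliver 4→3: 3[foll,t=2,-]
e15 deliver 3→4: ·
e16 deliver 4→2: 2[foll,t=2,-]
e17 deliver 2→4: 4[lead,t=2,y]
e18 deliver 4→0: 0[foll,t=2,-]
e19 deliver 0→4: ·

y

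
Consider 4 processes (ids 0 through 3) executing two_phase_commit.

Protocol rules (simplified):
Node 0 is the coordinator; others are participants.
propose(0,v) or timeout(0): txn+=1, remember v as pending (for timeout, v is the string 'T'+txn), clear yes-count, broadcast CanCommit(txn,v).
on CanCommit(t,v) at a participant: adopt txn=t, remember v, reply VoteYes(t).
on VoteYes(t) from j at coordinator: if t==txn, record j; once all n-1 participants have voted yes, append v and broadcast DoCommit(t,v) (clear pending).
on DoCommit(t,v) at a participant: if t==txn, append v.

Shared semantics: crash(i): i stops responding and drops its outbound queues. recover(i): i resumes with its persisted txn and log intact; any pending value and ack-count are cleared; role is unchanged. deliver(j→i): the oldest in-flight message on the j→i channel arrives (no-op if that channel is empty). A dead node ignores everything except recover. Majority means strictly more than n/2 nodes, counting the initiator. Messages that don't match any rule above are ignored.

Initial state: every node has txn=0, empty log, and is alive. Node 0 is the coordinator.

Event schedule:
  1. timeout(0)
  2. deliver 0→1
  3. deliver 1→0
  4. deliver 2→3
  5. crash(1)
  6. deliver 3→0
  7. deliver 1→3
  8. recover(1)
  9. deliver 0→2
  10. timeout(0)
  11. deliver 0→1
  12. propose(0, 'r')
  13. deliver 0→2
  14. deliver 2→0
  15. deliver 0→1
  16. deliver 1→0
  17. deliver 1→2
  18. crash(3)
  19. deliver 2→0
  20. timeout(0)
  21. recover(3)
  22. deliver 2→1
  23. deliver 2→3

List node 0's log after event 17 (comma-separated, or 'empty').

empty

e1 timeout(0): 0[coor,t=1,-]
e2 deliver 0→1: 1[part,t=1,-]
e3 deliver 1→0: ·
e4 deliver 2→3: ·
e5 crash(1): 1[✗part,t=1,-]
e6 deliver 3→0: ·
e7 deliver 1→3: ·
e8 recover(1): 1[part,t=1,-]
e9 deliver 0→2: 2[part,t=1,-]
e10 timeout(0): 0[coor,t=2,-]
e11 deliver 0→1: 1[part,t=2,-]
e12 propose(0,'r'): 0[coor,t=3,-]
e13 deliver 0→2: 2[part,t=2,-]
e14 deliver 2→0: ·
e15 deliver 0→1: 1[part,t=3,-]
e16 deliver 1→0: ·
e17 deliver 1→2: ·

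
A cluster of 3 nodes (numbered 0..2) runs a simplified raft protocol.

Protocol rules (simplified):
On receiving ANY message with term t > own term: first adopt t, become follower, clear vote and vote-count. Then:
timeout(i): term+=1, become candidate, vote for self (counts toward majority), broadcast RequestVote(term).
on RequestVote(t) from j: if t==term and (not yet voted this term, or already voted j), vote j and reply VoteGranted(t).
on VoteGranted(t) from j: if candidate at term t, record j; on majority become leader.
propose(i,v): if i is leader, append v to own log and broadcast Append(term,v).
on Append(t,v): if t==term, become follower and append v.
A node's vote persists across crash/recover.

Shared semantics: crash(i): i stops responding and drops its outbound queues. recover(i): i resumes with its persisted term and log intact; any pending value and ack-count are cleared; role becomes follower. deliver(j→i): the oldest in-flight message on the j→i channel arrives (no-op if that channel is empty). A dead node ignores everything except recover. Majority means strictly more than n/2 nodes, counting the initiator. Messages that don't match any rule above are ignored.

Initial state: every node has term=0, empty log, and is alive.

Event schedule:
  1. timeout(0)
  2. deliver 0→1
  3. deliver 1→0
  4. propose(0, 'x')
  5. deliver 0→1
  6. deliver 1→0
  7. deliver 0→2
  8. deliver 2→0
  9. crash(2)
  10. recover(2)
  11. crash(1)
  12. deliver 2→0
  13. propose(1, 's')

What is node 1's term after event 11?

e1 timeout(0): 0[cand,t=1,-]
e2 deliver 0→1: 1[foll,t=1,-]
e3 deliver 1→0: 0[lead,t=1,-]
e4 propose(0,'x'): 0[lead,t=1,x]
e5 deliver 0→1: 1[foll,t=1,x]
e6 deliver 1→0: ·
e7 deliver 0→2: 2[foll,t=1,-]
e8 deliver 2→0: ·
e9 crash(2): 2[✗foll,t=1,-]
e10 recover(2): 2[foll,t=1,-]
e11 crash(1): 1[✗foll,t=1,x]

1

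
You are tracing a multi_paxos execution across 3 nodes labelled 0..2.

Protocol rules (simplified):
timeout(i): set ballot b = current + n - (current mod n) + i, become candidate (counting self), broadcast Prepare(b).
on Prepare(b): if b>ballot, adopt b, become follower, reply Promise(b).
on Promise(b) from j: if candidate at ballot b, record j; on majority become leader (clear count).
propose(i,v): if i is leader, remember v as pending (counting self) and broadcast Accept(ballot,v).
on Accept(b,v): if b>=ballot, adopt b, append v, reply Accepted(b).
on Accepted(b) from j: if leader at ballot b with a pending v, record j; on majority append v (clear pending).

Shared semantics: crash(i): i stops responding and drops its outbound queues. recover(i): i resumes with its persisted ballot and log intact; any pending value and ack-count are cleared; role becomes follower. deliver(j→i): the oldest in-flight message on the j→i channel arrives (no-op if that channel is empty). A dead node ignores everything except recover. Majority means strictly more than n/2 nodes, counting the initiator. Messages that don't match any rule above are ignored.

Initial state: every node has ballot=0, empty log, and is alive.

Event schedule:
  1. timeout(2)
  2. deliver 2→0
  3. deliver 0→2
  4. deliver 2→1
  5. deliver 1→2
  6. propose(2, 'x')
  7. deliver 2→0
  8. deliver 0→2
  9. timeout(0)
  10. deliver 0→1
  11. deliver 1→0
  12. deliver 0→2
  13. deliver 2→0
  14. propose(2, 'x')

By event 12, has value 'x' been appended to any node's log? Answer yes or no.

yes

step 1 timeout(2): 2={cand,b=5,log=-}
step 2 deliver 2→0: 0={foll,b=5,log=-}
step 3 deliver 0→2: 2={lead,b=5,log=-}
step 4 deliver 2→1: 1={foll,b=5,log=-}
step 5 deliver 1→2: —
step 6 propose(2,'x'): —
step 7 deliver 2→0: 0={foll,b=5,log=x}
step 8 deliver 0→2: 2={lead,b=5,log=x}
step 9 timeout(0): 0={cand,b=6,log=x}
step 10 deliver 0→1: 1={foll,b=6,log=-}
step 11 deliver 1→0: 0={lead,b=6,log=x}
step 12 deliver 0→2: 2={foll,b=6,log=x}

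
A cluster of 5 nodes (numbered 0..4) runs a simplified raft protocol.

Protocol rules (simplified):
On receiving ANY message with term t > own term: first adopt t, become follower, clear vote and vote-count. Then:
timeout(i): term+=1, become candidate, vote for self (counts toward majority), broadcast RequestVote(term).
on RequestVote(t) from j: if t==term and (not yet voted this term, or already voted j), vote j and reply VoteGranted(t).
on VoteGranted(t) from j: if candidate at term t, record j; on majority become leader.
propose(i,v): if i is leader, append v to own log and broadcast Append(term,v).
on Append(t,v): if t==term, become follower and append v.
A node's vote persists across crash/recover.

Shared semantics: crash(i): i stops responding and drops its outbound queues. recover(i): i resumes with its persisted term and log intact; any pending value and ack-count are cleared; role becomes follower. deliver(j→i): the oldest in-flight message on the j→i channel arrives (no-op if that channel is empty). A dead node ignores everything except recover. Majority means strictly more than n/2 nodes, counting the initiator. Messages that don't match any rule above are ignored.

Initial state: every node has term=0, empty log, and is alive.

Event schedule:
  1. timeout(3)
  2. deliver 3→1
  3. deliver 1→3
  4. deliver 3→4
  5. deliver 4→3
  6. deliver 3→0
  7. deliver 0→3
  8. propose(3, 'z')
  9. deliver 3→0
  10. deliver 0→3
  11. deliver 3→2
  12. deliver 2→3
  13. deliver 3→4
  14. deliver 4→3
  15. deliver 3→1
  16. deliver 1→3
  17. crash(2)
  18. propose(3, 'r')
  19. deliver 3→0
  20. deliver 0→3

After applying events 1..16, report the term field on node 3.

1

after 1 — timeout(3): n3:cand/t1/[-]
after 2 — deliver 3→1: n1:foll/t1/[-]
after 3 — deliver 1→3: ·
after 4 — deliver 3→4: n4:foll/t1/[-]
after 5 — deliver 4→3: n3:lead/t1/[-]
after 6 — deliver 3→0: n0:foll/t1/[-]
after 7 — deliver 0→3: ·
after 8 — propose(3,'z'): n3:lead/t1/[z]
after 9 — deliver 3→0: n0:foll/t1/[z]
after 10 — deliver 0→3: ·
after 11 — deliver 3→2: n2:foll/t1/[-]
after 12 — deliver 2→3: ·
after 13 — deliver 3→4: n4:foll/t1/[z]
after 14 — deliver 4→3: ·
after 15 — deliver 3→1: n1:foll/t1/[z]
after 16 — deliver 1→3: ·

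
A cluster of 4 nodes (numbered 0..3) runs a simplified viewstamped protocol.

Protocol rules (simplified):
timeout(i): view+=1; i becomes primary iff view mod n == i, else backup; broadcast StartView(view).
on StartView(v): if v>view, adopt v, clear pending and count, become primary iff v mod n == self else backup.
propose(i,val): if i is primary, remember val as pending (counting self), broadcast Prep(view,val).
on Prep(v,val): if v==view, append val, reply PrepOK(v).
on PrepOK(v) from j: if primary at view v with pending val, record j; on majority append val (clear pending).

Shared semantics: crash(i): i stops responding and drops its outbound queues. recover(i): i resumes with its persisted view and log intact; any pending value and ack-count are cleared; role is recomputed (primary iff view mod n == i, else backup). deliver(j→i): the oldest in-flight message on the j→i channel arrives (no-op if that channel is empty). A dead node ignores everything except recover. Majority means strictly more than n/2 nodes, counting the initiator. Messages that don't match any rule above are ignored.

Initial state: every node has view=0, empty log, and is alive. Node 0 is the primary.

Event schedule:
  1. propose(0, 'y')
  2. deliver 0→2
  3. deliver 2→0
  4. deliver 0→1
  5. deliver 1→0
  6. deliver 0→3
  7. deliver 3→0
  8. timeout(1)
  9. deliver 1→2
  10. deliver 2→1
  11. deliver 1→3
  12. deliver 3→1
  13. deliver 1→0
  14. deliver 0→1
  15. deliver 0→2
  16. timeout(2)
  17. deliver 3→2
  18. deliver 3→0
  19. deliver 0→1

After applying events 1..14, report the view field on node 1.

1

step 1 propose(0,'y'): —
step 2 deliver 0→2: 2={back,v=0,log=y}
step 3 deliver 2→0: —
step 4 deliver 0→1: 1={back,v=0,log=y}
step 5 deliver 1→0: 0={prim,v=0,log=y}
step 6 deliver 0→3: 3={back,v=0,log=y}
step 7 deliver 3→0: —
step 8 timeout(1): 1={prim,v=1,log=y}
step 9 deliver 1→2: 2={back,v=1,log=y}
step 10 deliver 2→1: —
step 11 deliver 1→3: 3={back,v=1,log=y}
step 12 deliver 3→1: —
step 13 deliver 1→0: 0={back,v=1,log=y}
step 14 deliver 0→1: —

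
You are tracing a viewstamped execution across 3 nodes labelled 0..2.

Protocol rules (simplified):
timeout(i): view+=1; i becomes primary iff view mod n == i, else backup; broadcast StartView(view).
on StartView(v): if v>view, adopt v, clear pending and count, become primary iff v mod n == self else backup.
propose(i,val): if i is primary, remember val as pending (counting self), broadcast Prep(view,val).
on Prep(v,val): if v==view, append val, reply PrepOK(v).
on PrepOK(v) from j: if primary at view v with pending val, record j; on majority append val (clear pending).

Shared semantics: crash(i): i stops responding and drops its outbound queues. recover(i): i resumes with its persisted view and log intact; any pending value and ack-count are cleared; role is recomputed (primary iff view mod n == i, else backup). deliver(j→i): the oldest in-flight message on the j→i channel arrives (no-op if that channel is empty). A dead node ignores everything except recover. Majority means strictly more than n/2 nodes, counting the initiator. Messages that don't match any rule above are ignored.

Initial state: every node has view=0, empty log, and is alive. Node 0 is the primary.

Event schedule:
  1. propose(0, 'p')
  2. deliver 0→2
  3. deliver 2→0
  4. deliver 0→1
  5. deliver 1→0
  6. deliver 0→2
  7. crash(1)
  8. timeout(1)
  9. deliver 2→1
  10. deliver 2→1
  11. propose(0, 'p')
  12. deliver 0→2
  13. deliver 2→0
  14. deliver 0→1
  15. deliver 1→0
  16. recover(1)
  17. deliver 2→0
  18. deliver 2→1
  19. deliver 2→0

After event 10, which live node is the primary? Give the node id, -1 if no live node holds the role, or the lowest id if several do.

[1] propose(0,'p') → ∅
[2] deliver 0→2 → N2(back v0 [p])
[3] deliver 2→0 → N0(prim v0 [p])
[4] deliver 0→1 → N1(back v0 [p])
[5] deliver 1→0 → ∅
[6] deliver 0→2 → ∅
[7] crash(1) → N1(✗back v0 [p])
[8] timeout(1) → ∅
[9] deliver 2→1 → ∅
[10] deliver 2→1 → ∅

0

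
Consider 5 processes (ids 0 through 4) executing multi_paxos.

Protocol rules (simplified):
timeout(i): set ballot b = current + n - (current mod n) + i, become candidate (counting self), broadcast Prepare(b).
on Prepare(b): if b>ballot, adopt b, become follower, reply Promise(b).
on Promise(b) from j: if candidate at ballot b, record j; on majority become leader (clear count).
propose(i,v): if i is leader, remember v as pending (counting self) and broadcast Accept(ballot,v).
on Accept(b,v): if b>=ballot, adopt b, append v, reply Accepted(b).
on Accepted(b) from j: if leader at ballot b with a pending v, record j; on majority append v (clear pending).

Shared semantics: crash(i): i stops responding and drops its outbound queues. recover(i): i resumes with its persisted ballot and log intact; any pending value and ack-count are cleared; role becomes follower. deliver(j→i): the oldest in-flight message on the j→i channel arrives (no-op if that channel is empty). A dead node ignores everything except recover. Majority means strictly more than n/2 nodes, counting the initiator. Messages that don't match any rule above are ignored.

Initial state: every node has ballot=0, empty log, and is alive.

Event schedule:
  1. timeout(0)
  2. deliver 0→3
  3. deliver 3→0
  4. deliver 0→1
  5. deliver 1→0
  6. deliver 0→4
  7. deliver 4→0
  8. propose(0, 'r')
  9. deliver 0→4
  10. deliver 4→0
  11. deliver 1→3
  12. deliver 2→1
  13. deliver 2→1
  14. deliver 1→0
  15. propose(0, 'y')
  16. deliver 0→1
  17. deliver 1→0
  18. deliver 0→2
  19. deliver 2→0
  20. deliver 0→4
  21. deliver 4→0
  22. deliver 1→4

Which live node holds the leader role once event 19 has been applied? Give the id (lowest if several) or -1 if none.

0

after 1 — timeout(0): n0:cand/b5/[-]
after 2 — deliver 0→3: n3:foll/b5/[-]
after 3 — deliver 3→0: ·
after 4 — deliver 0→1: n1:foll/b5/[-]
after 5 — deliver 1→0: n0:lead/b5/[-]
after 6 — deliver 0→4: n4:foll/b5/[-]
after 7 — deliver 4→0: ·
after 8 — propose(0,'r'): ·
after 9 — deliver 0→4: n4:foll/b5/[r]
after 10 — deliver 4→0: ·
after 11 — deliver 1→3: ·
after 12 — deliver 2→1: ·
after 13 — deliver 2→1: ·
after 14 — deliver 1→0: ·
after 15 — propose(0,'y'): ·
after 16 — deliver 0→1: n1:foll/b5/[r]
after 17 — deliver 1→0: ·
after 18 — deliver 0→2: n2:foll/b5/[-]
after 19 — deliver 2→0: ·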